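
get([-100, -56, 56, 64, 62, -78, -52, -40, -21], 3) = 64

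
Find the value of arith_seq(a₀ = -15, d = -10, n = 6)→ a_0 = -15 + 0*-10 = -15
a_1 = -15 + 1*-10 = -25
a_2 = -15 + 2*-10 = -35
...
= [-15, -25, -35, -45, -55, -65]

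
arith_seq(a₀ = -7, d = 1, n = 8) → a_0 = -7 + 0*1 = -7
a_1 = -7 + 1*1 = -6
a_2 = -7 + 2*1 = -5
...
= [-7, -6, -5, -4, -3, -2, -1, 0]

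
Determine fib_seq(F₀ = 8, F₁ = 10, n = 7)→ [8, 10, 18, 28, 46, 74, 120]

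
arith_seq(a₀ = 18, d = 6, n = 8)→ a_0 = 18 + 0*6 = 18
a_1 = 18 + 1*6 = 24
a_2 = 18 + 2*6 = 30
...
= [18, 24, 30, 36, 42, 48, 54, 60]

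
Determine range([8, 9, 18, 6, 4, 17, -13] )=31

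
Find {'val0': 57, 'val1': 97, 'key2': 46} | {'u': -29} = {'val0': 57, 'val1': 97, 'key2': 46, 'u': -29}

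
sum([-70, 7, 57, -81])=(-70) + 7 + 57 + (-81)
= -87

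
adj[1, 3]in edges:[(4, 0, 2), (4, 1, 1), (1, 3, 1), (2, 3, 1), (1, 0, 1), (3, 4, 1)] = 1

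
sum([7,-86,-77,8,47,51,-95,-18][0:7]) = slice → [7, -86, -77, 8, 47, 51, -95]
7 + (-86) + (-77) + 8 + 47 + 51 + (-95)
= -145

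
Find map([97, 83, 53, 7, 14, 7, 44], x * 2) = [194, 166, 106, 14, 28, 14, 88]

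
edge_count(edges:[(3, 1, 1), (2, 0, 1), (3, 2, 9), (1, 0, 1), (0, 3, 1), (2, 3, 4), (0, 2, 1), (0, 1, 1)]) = 8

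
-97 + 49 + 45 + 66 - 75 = -12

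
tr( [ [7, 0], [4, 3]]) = 10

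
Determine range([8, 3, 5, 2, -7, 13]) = 20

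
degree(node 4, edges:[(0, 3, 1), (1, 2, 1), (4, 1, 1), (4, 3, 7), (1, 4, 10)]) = incident: (4,1), (4,3), (1,4)
= 3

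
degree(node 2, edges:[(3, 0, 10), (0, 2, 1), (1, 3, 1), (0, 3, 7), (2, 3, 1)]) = 2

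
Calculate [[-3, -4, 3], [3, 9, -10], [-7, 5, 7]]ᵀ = [[-3, 3, -7], [-4, 9, 5], [3, -10, 7]]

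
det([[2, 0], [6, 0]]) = (2)*(0) - (0)*(6)
= 0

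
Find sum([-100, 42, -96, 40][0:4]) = -114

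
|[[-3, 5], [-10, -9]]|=77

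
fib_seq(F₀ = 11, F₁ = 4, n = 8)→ [11, 4, 15, 19, 34, 53, 87, 140]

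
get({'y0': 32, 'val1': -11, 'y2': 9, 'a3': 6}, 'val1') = -11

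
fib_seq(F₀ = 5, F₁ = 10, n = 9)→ F_2 = F_1 + F_0 = 15
F_3 = F_2 + F_1 = 25
F_4 = F_3 + F_2 = 40
...
= [5, 10, 15, 25, 40, 65, 105, 170, 275]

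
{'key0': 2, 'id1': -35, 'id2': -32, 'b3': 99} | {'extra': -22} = {'key0': 2, 'id1': -35, 'id2': -32, 'b3': 99, 'extra': -22}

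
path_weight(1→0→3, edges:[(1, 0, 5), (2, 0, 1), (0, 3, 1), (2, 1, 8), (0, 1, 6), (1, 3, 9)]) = 6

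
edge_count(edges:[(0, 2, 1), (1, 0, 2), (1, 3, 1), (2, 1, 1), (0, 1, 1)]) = 5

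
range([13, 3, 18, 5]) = 15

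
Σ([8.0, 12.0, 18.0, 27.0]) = 8.0 + 12.0 + 18.0 + 27.0
= 65.0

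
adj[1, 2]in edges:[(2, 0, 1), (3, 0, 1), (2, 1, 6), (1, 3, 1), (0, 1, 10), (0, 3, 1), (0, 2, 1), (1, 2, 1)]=1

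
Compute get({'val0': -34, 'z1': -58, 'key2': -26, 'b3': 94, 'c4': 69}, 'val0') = -34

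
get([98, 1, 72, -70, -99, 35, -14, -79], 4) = -99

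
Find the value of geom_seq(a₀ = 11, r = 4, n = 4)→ a_0 = 11*4^0 = 11
a_1 = 11*4^1 = 44
a_2 = 11*4^2 = 176
...
= [11, 44, 176, 704]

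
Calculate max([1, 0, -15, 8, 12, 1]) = 12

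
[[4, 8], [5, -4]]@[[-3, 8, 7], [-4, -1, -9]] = [[-44, 24, -44], [1, 44, 71]]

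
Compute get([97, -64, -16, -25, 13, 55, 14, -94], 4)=13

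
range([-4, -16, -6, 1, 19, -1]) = 35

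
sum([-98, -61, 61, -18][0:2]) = -159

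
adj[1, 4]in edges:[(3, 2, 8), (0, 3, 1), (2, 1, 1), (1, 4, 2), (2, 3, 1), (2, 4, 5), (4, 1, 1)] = 2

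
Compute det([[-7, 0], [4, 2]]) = -14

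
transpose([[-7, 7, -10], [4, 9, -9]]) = [[-7, 4], [7, 9], [-10, -9]]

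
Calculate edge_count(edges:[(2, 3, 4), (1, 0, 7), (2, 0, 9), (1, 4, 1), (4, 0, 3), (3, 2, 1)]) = 6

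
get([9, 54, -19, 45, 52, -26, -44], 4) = 52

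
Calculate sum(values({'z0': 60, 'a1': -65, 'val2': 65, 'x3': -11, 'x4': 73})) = 122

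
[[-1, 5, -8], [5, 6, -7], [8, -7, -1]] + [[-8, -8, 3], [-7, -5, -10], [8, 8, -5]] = [[-9, -3, -5], [-2, 1, -17], [16, 1, -6]]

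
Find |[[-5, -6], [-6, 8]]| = (-5)*(8) - (-6)*(-6)
= -76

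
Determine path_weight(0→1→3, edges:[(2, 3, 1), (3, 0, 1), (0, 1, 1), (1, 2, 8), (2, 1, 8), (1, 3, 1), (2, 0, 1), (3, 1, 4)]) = w(0→1)=1 + w(1→3)=1
= 2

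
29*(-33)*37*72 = -2549448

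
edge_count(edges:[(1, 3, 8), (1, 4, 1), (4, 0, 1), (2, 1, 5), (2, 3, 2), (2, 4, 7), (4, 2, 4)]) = 7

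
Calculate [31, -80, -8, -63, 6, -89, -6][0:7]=[31, -80, -8, -63, 6, -89, -6]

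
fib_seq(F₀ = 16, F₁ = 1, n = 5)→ [16, 1, 17, 18, 35]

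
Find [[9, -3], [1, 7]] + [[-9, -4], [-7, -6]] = [[0, -7], [-6, 1]]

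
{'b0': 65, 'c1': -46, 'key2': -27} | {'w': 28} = {'b0': 65, 'c1': -46, 'key2': -27, 'w': 28}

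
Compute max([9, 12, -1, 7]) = 12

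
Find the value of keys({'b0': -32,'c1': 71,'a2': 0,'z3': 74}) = ['b0', 'c1', 'a2', 'z3']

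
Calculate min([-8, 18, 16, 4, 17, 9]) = -8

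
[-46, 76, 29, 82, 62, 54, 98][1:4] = [76, 29, 82]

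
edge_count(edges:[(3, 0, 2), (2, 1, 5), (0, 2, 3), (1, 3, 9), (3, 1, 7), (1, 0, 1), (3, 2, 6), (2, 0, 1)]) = 8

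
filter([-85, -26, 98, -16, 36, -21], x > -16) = keep x where x > -16: -85✗, -26✗, 98✓, -16✗, 36✓, -21✗
= [98, 36]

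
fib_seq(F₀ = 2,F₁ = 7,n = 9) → [2, 7, 9, 16, 25, 41, 66, 107, 173]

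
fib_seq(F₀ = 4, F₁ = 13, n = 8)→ F_2 = F_1 + F_0 = 17
F_3 = F_2 + F_1 = 30
F_4 = F_3 + F_2 = 47
...
= [4, 13, 17, 30, 47, 77, 124, 201]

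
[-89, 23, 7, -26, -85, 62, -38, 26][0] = -89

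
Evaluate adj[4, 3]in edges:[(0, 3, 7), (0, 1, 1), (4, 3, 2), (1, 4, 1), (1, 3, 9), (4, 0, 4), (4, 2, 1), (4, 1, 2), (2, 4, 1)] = 2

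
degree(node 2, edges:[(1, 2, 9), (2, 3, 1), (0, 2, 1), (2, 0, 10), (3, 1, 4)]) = 4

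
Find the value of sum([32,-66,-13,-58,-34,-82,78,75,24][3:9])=slice → [-58, -34, -82, 78, 75, 24]
(-58) + (-34) + (-82) + 78 + 75 + 24
= 3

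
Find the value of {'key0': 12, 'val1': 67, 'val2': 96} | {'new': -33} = {'key0': 12, 'val1': 67, 'val2': 96, 'new': -33}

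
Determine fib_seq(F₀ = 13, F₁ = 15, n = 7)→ [13, 15, 28, 43, 71, 114, 185]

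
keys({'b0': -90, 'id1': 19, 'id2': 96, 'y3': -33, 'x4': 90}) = ['b0', 'id1', 'id2', 'y3', 'x4']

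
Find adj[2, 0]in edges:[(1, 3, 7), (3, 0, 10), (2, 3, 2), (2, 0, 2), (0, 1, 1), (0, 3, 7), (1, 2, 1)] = 2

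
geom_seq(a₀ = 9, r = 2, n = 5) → [9, 18, 36, 72, 144]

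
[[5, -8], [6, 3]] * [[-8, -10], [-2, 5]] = [[-24, -90], [-54, -45]]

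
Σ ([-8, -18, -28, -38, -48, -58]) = -198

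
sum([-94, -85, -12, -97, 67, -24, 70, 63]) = (-94) + (-85) + (-12) + (-97) + 67 + (-24) + 70 + 63
= -112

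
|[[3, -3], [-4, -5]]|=(3)*(-5) - (-3)*(-4)
= -27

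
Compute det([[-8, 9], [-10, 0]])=90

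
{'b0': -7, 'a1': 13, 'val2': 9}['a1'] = 13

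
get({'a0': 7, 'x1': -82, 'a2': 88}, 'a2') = 88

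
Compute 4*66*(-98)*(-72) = 1862784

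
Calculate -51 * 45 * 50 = -114750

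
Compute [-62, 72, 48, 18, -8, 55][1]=72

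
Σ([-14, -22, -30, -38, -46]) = (-14) + (-22) + (-30) + (-38) + (-46)
= -150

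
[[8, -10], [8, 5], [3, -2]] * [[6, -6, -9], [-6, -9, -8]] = [[108, 42, 8], [18, -93, -112], [30, 0, -11]]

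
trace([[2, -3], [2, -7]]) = -5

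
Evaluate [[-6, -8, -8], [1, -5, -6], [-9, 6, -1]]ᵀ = [[-6, 1, -9], [-8, -5, 6], [-8, -6, -1]]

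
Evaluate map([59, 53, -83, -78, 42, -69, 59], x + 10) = 59+10=69, 53+10=63, -83+10=-73, -78+10=-68, 42+10=52, -69+10=-59, 59+10=69
= [69, 63, -73, -68, 52, -59, 69]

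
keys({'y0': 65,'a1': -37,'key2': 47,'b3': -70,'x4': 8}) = ['y0', 'a1', 'key2', 'b3', 'x4']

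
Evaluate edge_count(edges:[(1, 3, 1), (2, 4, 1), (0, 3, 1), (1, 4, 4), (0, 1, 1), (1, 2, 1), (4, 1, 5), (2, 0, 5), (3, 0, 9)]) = 9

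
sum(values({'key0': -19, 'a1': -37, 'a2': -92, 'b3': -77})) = -225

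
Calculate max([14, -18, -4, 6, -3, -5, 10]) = 14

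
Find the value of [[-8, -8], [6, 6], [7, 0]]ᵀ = [[-8, 6, 7], [-8, 6, 0]]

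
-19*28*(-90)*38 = 1819440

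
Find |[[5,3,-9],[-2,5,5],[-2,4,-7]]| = -365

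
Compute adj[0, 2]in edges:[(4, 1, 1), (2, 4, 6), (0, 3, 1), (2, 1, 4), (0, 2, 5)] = 5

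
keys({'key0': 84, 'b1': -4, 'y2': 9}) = ['key0', 'b1', 'y2']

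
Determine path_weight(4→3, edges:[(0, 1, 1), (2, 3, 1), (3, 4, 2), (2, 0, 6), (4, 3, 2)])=w(4→3)=2
= 2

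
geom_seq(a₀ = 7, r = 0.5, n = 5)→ a_0 = 7*0.5^0 = 7.0
a_1 = 7*0.5^1 = 3.5
a_2 = 7*0.5^2 = 1.75
...
= [7.0, 3.5, 1.75, 0.875, 0.4375]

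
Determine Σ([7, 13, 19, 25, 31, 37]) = 132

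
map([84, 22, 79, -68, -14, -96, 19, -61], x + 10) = 84+10=94, 22+10=32, 79+10=89, -68+10=-58, -14+10=-4, -96+10=-86, 19+10=29, -61+10=-51
= [94, 32, 89, -58, -4, -86, 29, -51]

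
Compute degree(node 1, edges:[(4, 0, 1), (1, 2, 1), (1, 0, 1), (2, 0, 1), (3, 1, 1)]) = 3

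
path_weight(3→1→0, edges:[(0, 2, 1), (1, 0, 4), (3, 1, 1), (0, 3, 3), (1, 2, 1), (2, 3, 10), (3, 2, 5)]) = w(3→1)=1 + w(1→0)=4
= 5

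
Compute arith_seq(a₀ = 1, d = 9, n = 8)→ a_0 = 1 + 0*9 = 1
a_1 = 1 + 1*9 = 10
a_2 = 1 + 2*9 = 19
...
= [1, 10, 19, 28, 37, 46, 55, 64]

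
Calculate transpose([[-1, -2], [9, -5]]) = [[-1, 9], [-2, -5]]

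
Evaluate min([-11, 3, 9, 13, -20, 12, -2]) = -20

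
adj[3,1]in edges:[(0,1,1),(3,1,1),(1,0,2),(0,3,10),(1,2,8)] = 1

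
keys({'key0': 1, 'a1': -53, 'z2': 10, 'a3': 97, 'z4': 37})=['key0', 'a1', 'z2', 'a3', 'z4']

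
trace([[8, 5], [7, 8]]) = diagonal: 8 + 8
= 16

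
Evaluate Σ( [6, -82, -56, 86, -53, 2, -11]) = -108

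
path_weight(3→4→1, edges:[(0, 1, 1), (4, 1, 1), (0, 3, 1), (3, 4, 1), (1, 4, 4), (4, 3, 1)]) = w(3→4)=1 + w(4→1)=1
= 2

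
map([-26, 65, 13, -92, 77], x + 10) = -26+10=-16, 65+10=75, 13+10=23, -92+10=-82, 77+10=87
= [-16, 75, 23, -82, 87]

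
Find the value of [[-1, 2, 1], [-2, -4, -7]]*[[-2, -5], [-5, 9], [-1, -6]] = C[0][0] = (-1)*(-2) + (2)*(-5) + (1)*(-1) = -9
C[0][1] = (-1)*(-5) + (2)*(9) + (1)*(-6) = 17
C[1][0] = (-2)*(-2) + (-4)*(-5) + (-7)*(-1) = 31
C[1][1] = (-2)*(-5) + (-4)*(9) + (-7)*(-6) = 16
= [[-9, 17], [31, 16]]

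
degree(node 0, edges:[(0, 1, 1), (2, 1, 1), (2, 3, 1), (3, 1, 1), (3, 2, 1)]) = 1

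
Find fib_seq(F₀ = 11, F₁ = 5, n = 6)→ F_2 = F_1 + F_0 = 16
F_3 = F_2 + F_1 = 21
F_4 = F_3 + F_2 = 37
...
= [11, 5, 16, 21, 37, 58]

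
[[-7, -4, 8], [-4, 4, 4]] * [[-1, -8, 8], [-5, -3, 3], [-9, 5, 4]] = [[-45, 108, -36], [-52, 40, -4]]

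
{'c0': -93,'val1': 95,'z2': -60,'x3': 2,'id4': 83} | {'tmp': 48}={'c0': -93, 'val1': 95, 'z2': -60, 'x3': 2, 'id4': 83, 'tmp': 48}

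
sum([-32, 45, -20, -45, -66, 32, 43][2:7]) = slice → [-20, -45, -66, 32, 43]
(-20) + (-45) + (-66) + 32 + 43
= -56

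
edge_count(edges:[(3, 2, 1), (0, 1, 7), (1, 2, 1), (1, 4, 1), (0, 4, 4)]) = 5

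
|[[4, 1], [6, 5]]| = 14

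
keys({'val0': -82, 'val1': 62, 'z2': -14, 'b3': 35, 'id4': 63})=['val0', 'val1', 'z2', 'b3', 'id4']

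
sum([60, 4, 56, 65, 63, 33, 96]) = 377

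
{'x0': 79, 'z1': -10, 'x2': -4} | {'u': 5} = {'x0': 79, 'z1': -10, 'x2': -4, 'u': 5}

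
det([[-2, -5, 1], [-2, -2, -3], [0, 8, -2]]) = (1)*(-2)*det([[-2, -3], [8, -2]]) + (-1)*(-5)*det([[-2, -3], [0, -2]]) + (1)*(1)*det([[-2, -2], [0, 8]])
= -56 + 20 + -16
= -52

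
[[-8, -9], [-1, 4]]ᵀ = [[-8, -1], [-9, 4]]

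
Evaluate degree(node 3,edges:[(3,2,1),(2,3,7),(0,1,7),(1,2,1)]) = 2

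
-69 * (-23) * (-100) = -158700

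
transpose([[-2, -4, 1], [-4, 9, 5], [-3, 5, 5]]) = [[-2, -4, -3], [-4, 9, 5], [1, 5, 5]]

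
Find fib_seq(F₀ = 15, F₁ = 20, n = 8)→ [15, 20, 35, 55, 90, 145, 235, 380]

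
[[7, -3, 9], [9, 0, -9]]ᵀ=[[7, 9], [-3, 0], [9, -9]]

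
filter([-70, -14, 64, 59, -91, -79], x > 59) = [64]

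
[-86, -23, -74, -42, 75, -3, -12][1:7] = [-23, -74, -42, 75, -3, -12]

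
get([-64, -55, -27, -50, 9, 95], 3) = -50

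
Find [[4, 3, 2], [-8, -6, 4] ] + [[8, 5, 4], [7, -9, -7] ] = [[12, 8, 6], [-1, -15, -3]]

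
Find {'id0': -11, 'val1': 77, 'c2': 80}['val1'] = 77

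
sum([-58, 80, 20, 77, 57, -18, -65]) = 93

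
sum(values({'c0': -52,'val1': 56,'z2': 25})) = (-52) + 56 + 25
= 29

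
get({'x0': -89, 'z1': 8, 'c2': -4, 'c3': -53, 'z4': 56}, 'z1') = 8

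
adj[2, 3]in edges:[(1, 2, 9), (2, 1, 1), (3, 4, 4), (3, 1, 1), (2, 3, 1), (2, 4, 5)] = 1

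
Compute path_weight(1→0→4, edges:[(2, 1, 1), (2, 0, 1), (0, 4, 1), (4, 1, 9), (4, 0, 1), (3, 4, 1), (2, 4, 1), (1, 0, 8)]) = 9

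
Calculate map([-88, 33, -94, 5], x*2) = [-176, 66, -188, 10]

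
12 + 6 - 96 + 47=-31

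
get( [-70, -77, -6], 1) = -77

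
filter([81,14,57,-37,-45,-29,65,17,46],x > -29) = [81, 14, 57, 65, 17, 46]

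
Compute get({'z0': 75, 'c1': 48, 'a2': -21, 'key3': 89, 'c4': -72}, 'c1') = 48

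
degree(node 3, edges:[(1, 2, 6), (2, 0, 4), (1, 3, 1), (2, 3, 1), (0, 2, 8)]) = 2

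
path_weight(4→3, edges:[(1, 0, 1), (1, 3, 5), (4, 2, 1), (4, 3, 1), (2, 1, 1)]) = w(4→3)=1
= 1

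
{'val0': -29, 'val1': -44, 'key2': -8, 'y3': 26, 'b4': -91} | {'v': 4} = {'val0': -29, 'val1': -44, 'key2': -8, 'y3': 26, 'b4': -91, 'v': 4}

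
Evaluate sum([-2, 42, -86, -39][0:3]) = -46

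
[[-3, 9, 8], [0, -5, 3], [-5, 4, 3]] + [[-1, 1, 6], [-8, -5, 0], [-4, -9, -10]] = [[-4, 10, 14], [-8, -10, 3], [-9, -5, -7]]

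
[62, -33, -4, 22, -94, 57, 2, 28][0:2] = [62, -33]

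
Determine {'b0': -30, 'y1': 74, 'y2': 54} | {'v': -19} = {'b0': -30, 'y1': 74, 'y2': 54, 'v': -19}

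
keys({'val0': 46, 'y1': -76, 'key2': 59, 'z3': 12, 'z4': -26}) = ['val0', 'y1', 'key2', 'z3', 'z4']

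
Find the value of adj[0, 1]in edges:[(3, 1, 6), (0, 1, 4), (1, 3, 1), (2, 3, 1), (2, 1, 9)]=4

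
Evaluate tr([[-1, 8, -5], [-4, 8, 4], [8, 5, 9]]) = 16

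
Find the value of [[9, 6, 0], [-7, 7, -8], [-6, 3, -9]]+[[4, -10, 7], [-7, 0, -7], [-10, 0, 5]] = [[13, -4, 7], [-14, 7, -15], [-16, 3, -4]]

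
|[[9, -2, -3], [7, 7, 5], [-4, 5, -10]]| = (1)*(9)*det([[7, 5], [5, -10]]) + (-1)*(-2)*det([[7, 5], [-4, -10]]) + (1)*(-3)*det([[7, 7], [-4, 5]])
= -855 + -100 + -189
= -1144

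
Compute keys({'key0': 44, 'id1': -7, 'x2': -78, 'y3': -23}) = ['key0', 'id1', 'x2', 'y3']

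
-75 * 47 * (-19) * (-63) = -4219425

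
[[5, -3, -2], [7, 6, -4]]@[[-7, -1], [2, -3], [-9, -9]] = C[0][0] = (5)*(-7) + (-3)*(2) + (-2)*(-9) = -23
C[0][1] = (5)*(-1) + (-3)*(-3) + (-2)*(-9) = 22
C[1][0] = (7)*(-7) + (6)*(2) + (-4)*(-9) = -1
C[1][1] = (7)*(-1) + (6)*(-3) + (-4)*(-9) = 11
= [[-23, 22], [-1, 11]]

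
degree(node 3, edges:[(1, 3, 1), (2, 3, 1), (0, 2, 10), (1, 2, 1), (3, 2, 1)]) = 3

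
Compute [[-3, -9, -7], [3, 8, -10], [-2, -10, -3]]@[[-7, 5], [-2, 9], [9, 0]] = [[-24, -96], [-127, 87], [7, -100]]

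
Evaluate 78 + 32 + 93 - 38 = 165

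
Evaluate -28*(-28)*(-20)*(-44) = 689920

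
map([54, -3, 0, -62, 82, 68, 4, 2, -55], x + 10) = [64, 7, 10, -52, 92, 78, 14, 12, -45]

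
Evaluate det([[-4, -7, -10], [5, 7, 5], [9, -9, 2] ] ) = 599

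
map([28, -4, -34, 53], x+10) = [38, 6, -24, 63]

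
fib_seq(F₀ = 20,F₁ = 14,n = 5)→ F_2 = F_1 + F_0 = 34
F_3 = F_2 + F_1 = 48
F_4 = F_3 + F_2 = 82
= [20, 14, 34, 48, 82]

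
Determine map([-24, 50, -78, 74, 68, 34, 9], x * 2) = [-48, 100, -156, 148, 136, 68, 18]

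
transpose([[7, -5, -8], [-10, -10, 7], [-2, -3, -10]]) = [[7, -10, -2], [-5, -10, -3], [-8, 7, -10]]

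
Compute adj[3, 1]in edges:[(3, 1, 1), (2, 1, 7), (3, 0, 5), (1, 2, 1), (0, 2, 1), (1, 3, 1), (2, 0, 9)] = 1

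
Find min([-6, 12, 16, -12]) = -12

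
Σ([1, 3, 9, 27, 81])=121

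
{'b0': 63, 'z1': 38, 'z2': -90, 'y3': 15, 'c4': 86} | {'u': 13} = {'b0': 63, 'z1': 38, 'z2': -90, 'y3': 15, 'c4': 86, 'u': 13}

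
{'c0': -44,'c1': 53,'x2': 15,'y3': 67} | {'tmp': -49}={'c0': -44, 'c1': 53, 'x2': 15, 'y3': 67, 'tmp': -49}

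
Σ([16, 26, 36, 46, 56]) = 180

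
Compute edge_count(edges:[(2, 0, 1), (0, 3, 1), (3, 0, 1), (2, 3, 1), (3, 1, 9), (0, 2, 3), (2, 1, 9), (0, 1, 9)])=8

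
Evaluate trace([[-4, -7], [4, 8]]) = 4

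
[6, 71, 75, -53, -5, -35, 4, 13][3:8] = [-53, -5, -35, 4, 13]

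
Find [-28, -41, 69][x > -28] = [69]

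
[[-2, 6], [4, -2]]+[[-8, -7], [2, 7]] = [[-10, -1], [6, 5]]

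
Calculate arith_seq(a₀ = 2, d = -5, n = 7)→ [2, -3, -8, -13, -18, -23, -28]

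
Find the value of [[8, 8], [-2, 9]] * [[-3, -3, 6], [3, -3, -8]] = [[0, -48, -16], [33, -21, -84]]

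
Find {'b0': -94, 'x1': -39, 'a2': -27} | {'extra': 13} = {'b0': -94, 'x1': -39, 'a2': -27, 'extra': 13}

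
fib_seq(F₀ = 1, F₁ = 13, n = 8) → [1, 13, 14, 27, 41, 68, 109, 177]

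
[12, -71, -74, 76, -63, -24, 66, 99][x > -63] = [12, 76, -24, 66, 99]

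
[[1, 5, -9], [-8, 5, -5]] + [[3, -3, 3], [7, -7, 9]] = [[4, 2, -6], [-1, -2, 4]]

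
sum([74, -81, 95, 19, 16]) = 123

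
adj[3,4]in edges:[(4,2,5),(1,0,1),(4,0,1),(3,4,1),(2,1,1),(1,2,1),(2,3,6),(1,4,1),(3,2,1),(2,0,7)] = 1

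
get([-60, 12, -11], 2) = -11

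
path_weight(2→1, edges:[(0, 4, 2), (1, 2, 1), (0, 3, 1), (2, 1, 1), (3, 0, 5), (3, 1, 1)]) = 1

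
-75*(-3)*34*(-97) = -742050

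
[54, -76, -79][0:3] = [54, -76, -79]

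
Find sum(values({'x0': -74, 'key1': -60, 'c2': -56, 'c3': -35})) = -225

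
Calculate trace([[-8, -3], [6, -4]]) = -12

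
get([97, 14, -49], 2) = -49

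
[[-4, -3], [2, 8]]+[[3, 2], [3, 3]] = [[-1, -1], [5, 11]]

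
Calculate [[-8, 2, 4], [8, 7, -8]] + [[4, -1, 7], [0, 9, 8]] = [[-4, 1, 11], [8, 16, 0]]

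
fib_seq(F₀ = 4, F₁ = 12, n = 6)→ [4, 12, 16, 28, 44, 72]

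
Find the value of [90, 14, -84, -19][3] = -19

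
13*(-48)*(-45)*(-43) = -1207440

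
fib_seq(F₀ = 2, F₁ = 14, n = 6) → [2, 14, 16, 30, 46, 76]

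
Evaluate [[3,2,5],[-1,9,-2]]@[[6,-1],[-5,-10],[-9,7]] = C[0][0] = (3)*(6) + (2)*(-5) + (5)*(-9) = -37
C[0][1] = (3)*(-1) + (2)*(-10) + (5)*(7) = 12
C[1][0] = (-1)*(6) + (9)*(-5) + (-2)*(-9) = -33
C[1][1] = (-1)*(-1) + (9)*(-10) + (-2)*(7) = -103
= [[-37, 12], [-33, -103]]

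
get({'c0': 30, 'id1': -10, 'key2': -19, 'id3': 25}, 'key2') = -19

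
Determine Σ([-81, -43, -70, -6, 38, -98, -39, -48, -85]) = (-81) + (-43) + (-70) + (-6) + 38 + (-98) + (-39) + (-48) + (-85)
= -432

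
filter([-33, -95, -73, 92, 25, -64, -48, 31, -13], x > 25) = keep x where x > 25: -33✗, -95✗, -73✗, 92✓, 25✗, -64✗, -48✗, 31✓, -13✗
= [92, 31]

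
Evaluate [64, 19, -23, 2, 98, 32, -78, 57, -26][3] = 2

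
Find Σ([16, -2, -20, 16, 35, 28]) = 73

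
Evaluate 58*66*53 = 202884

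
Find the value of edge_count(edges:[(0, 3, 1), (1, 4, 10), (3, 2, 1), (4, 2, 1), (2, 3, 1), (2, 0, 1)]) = 6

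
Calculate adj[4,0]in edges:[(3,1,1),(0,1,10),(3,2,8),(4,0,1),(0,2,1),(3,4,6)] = 1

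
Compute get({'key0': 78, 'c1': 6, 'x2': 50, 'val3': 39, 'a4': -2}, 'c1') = 6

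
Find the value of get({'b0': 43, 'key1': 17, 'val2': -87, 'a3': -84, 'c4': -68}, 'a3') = -84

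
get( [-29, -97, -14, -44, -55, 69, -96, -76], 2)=-14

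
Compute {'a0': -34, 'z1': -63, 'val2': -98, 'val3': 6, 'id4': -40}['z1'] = -63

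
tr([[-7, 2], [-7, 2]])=-5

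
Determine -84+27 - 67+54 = -70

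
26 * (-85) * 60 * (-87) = 11536200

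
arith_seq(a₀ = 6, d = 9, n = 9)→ [6, 15, 24, 33, 42, 51, 60, 69, 78]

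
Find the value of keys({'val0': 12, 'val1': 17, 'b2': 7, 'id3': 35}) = ['val0', 'val1', 'b2', 'id3']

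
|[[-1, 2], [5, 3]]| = -13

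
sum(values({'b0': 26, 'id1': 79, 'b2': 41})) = 146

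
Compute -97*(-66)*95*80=48655200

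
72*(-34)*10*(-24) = 587520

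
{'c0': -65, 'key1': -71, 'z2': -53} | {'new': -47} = {'c0': -65, 'key1': -71, 'z2': -53, 'new': -47}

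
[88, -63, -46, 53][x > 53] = [88]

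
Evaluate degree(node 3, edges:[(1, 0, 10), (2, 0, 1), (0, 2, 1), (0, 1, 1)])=0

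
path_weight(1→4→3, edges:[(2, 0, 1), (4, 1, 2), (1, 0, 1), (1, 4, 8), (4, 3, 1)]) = 9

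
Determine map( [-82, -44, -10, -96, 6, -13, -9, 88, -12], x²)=(-82)²=6724, (-44)²=1936, (-10)²=100, (-96)²=9216, (6)²=36, (-13)²=169, (-9)²=81, (88)²=7744, (-12)²=144
= [6724, 1936, 100, 9216, 36, 169, 81, 7744, 144]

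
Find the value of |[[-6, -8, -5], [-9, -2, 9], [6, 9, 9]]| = (1)*(-6)*det([[-2, 9], [9, 9]]) + (-1)*(-8)*det([[-9, 9], [6, 9]]) + (1)*(-5)*det([[-9, -2], [6, 9]])
= 594 + -1080 + 345
= -141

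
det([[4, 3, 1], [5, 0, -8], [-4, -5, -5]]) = -14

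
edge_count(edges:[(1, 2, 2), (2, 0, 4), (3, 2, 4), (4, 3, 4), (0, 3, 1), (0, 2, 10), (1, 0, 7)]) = 7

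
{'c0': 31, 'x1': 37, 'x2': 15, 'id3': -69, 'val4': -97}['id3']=-69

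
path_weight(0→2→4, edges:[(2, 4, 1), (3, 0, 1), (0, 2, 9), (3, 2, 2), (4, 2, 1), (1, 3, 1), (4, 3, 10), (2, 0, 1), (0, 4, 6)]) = w(0→2)=9 + w(2→4)=1
= 10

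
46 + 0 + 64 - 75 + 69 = 104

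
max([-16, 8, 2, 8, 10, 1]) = 10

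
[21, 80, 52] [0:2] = [21, 80]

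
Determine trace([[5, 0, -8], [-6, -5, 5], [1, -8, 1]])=1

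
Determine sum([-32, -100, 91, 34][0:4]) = -7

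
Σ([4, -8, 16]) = 4 + -8 + 16
= 12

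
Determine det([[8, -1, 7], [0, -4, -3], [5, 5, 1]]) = (1)*(8)*det([[-4, -3], [5, 1]]) + (-1)*(-1)*det([[0, -3], [5, 1]]) + (1)*(7)*det([[0, -4], [5, 5]])
= 88 + 15 + 140
= 243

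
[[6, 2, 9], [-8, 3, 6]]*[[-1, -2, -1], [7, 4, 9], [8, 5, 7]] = [[80, 41, 75], [77, 58, 77]]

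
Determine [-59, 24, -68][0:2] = [-59, 24]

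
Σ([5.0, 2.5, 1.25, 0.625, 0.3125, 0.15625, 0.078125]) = 5.0 + 2.5 + 1.25 + 0.625 + 0.3125 + 0.15625 + 0.078125
= 9.921875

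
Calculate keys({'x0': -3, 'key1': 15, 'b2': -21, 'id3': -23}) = ['x0', 'key1', 'b2', 'id3']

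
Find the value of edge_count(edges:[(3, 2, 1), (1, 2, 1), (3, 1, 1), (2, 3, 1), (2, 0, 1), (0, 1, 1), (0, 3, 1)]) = 7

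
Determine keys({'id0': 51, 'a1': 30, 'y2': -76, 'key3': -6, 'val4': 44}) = ['id0', 'a1', 'y2', 'key3', 'val4']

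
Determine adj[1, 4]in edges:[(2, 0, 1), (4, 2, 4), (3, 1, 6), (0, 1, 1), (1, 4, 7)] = 7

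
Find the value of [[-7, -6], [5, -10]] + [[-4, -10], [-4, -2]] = [[-11, -16], [1, -12]]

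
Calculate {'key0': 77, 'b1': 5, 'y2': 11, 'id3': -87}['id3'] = -87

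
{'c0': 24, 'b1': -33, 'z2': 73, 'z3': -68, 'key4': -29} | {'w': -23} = {'c0': 24, 'b1': -33, 'z2': 73, 'z3': -68, 'key4': -29, 'w': -23}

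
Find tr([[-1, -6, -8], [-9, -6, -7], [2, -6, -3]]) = diagonal: (-1) + (-6) + (-3)
= -10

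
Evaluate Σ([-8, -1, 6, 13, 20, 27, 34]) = (-8) + (-1) + 6 + 13 + 20 + 27 + 34
= 91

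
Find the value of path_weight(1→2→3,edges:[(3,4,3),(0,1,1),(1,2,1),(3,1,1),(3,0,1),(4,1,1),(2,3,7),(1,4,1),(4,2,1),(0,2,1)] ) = w(1→2)=1 + w(2→3)=7
= 8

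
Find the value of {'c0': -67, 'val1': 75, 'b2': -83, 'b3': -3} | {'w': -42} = {'c0': -67, 'val1': 75, 'b2': -83, 'b3': -3, 'w': -42}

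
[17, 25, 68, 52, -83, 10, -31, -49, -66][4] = -83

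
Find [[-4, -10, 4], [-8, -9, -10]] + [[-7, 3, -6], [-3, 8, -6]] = [[-11, -7, -2], [-11, -1, -16]]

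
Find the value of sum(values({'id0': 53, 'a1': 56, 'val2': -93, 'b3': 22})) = 53 + 56 + (-93) + 22
= 38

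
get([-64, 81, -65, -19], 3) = -19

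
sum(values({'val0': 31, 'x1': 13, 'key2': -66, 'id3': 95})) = 31 + 13 + (-66) + 95
= 73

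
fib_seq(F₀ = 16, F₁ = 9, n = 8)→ F_2 = F_1 + F_0 = 25
F_3 = F_2 + F_1 = 34
F_4 = F_3 + F_2 = 59
...
= [16, 9, 25, 34, 59, 93, 152, 245]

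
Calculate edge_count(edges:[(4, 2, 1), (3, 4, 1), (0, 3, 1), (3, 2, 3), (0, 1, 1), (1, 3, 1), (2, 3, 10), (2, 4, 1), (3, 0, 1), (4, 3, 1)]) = 10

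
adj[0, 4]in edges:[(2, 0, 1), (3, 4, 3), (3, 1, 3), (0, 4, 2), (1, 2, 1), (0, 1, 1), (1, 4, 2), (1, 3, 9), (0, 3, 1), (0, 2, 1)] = 2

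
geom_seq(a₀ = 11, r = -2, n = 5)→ a_0 = 11*(-2)^0 = 11
a_1 = 11*(-2)^1 = -22
a_2 = 11*(-2)^2 = 44
...
= [11, -22, 44, -88, 176]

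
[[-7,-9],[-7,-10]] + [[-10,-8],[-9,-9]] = [[-17, -17], [-16, -19]]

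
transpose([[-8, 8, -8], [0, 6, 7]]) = [[-8, 0], [8, 6], [-8, 7]]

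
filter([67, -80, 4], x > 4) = [67]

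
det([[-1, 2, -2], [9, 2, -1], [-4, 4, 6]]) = -204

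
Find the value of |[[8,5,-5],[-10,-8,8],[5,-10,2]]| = 112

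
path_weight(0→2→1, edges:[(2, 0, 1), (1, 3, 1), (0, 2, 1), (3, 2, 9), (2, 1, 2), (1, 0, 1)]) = 3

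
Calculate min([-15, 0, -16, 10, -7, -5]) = -16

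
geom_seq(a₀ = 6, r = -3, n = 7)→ a_0 = 6*(-3)^0 = 6
a_1 = 6*(-3)^1 = -18
a_2 = 6*(-3)^2 = 54
...
= [6, -18, 54, -162, 486, -1458, 4374]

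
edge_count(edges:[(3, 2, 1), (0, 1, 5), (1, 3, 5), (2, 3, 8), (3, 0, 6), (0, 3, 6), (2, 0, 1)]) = 7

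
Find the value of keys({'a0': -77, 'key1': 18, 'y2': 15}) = ['a0', 'key1', 'y2']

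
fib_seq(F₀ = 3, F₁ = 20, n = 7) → [3, 20, 23, 43, 66, 109, 175]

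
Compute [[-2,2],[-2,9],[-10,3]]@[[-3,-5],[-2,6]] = [[2, 22], [-12, 64], [24, 68]]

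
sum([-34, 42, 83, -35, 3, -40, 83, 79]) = 181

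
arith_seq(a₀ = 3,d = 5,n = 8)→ a_0 = 3 + 0*5 = 3
a_1 = 3 + 1*5 = 8
a_2 = 3 + 2*5 = 13
...
= [3, 8, 13, 18, 23, 28, 33, 38]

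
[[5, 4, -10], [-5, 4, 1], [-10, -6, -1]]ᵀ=[[5, -5, -10], [4, 4, -6], [-10, 1, -1]]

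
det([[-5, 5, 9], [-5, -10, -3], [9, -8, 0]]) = (1)*(-5)*det([[-10, -3], [-8, 0]]) + (-1)*(5)*det([[-5, -3], [9, 0]]) + (1)*(9)*det([[-5, -10], [9, -8]])
= 120 + -135 + 1170
= 1155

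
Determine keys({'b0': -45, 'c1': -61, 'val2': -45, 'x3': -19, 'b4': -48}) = ['b0', 'c1', 'val2', 'x3', 'b4']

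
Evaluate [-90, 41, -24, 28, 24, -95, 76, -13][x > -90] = keep x where x > -90: -90✗, 41✓, -24✓, 28✓, 24✓, -95✗, 76✓, -13✓
= [41, -24, 28, 24, 76, -13]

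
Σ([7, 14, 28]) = 49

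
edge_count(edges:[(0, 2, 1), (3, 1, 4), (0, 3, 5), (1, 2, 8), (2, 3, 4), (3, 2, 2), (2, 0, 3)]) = 7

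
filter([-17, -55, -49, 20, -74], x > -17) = [20]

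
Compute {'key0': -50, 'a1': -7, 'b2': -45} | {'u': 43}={'key0': -50, 'a1': -7, 'b2': -45, 'u': 43}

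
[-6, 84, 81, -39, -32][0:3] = [-6, 84, 81]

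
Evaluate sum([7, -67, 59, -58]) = 7 + (-67) + 59 + (-58)
= -59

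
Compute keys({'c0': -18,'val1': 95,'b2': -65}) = ['c0', 'val1', 'b2']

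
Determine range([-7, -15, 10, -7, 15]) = 30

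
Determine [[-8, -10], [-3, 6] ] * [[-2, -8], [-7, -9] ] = [[86, 154], [-36, -30]]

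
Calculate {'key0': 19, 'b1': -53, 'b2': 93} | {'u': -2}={'key0': 19, 'b1': -53, 'b2': 93, 'u': -2}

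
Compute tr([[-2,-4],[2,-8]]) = diagonal: (-2) + (-8)
= -10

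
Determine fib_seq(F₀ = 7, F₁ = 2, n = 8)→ F_2 = F_1 + F_0 = 9
F_3 = F_2 + F_1 = 11
F_4 = F_3 + F_2 = 20
...
= [7, 2, 9, 11, 20, 31, 51, 82]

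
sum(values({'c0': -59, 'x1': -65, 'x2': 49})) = (-59) + (-65) + 49
= -75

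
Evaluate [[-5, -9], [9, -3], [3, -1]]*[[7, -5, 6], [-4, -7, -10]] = C[0][0] = (-5)*(7) + (-9)*(-4) = 1
C[0][1] = (-5)*(-5) + (-9)*(-7) = 88
C[0][2] = (-5)*(6) + (-9)*(-10) = 60
C[1][0] = (9)*(7) + (-3)*(-4) = 75
C[1][1] = (9)*(-5) + (-3)*(-7) = -24
C[1][2] = (9)*(6) + (-3)*(-10) = 84
... (3 more cells)
= [[1, 88, 60], [75, -24, 84], [25, -8, 28]]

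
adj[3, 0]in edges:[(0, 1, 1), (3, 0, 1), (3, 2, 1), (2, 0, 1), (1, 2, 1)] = 1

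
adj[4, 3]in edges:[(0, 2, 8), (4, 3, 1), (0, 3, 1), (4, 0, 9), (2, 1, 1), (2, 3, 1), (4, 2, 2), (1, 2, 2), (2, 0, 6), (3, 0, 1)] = 1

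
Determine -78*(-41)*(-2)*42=-268632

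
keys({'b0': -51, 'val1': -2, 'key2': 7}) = ['b0', 'val1', 'key2']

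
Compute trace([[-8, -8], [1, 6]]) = -2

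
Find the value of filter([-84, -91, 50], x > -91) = keep x where x > -91: -84✓, -91✗, 50✓
= [-84, 50]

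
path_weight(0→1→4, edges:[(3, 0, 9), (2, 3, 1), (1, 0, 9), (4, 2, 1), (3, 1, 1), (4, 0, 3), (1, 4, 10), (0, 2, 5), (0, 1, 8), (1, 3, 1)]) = w(0→1)=8 + w(1→4)=10
= 18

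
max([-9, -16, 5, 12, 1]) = 12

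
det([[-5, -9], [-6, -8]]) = (-5)*(-8) - (-9)*(-6)
= -14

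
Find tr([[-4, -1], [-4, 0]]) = diagonal: (-4) + 0
= -4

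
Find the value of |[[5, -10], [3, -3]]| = (5)*(-3) - (-10)*(3)
= 15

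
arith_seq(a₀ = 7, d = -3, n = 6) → a_0 = 7 + 0*-3 = 7
a_1 = 7 + 1*-3 = 4
a_2 = 7 + 2*-3 = 1
...
= [7, 4, 1, -2, -5, -8]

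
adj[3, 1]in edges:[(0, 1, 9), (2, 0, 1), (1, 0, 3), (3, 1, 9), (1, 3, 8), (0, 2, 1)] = 9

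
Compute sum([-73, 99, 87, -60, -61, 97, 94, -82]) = 101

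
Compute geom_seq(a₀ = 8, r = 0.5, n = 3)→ [8.0, 4.0, 2.0]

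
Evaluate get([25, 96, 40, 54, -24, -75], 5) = -75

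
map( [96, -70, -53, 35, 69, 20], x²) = [9216, 4900, 2809, 1225, 4761, 400]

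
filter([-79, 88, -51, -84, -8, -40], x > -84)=keep x where x > -84: -79✓, 88✓, -51✓, -84✗, -8✓, -40✓
= [-79, 88, -51, -8, -40]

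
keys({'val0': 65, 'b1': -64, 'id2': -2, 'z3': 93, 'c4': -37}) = ['val0', 'b1', 'id2', 'z3', 'c4']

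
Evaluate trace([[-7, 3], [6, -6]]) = -13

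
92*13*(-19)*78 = -1772472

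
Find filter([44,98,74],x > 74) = [98]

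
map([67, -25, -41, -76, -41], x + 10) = 67+10=77, -25+10=-15, -41+10=-31, -76+10=-66, -41+10=-31
= [77, -15, -31, -66, -31]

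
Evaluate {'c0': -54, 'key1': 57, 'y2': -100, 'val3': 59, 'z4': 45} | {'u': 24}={'c0': -54, 'key1': 57, 'y2': -100, 'val3': 59, 'z4': 45, 'u': 24}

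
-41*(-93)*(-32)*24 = -2928384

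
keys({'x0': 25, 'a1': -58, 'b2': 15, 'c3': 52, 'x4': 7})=['x0', 'a1', 'b2', 'c3', 'x4']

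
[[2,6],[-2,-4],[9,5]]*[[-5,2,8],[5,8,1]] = C[0][0] = (2)*(-5) + (6)*(5) = 20
C[0][1] = (2)*(2) + (6)*(8) = 52
C[0][2] = (2)*(8) + (6)*(1) = 22
C[1][0] = (-2)*(-5) + (-4)*(5) = -10
C[1][1] = (-2)*(2) + (-4)*(8) = -36
C[1][2] = (-2)*(8) + (-4)*(1) = -20
... (3 more cells)
= [[20, 52, 22], [-10, -36, -20], [-20, 58, 77]]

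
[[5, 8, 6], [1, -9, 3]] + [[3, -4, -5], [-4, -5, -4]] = [[8, 4, 1], [-3, -14, -1]]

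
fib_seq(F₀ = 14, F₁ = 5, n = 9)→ [14, 5, 19, 24, 43, 67, 110, 177, 287]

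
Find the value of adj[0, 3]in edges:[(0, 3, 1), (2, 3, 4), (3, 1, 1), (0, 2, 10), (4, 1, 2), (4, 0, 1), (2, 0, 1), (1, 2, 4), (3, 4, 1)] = 1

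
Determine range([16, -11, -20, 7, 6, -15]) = 36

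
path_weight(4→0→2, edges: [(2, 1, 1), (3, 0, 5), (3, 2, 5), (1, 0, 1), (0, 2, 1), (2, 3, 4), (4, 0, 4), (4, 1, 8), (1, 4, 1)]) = w(4→0)=4 + w(0→2)=1
= 5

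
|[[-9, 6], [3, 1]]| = -27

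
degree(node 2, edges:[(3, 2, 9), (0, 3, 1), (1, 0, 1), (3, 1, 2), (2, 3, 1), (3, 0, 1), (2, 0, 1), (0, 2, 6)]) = 4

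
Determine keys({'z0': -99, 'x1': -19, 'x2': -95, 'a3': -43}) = ['z0', 'x1', 'x2', 'a3']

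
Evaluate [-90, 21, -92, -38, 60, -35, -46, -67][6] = -46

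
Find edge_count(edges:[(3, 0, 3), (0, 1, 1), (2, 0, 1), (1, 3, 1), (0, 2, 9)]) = 5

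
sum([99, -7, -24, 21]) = 99 + (-7) + (-24) + 21
= 89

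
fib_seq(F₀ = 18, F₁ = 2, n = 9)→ F_2 = F_1 + F_0 = 20
F_3 = F_2 + F_1 = 22
F_4 = F_3 + F_2 = 42
...
= [18, 2, 20, 22, 42, 64, 106, 170, 276]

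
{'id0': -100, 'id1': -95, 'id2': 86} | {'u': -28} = {'id0': -100, 'id1': -95, 'id2': 86, 'u': -28}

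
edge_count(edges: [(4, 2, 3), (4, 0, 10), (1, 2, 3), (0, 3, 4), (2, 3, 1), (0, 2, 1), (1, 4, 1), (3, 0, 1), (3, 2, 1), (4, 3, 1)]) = 10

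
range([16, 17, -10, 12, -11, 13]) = 28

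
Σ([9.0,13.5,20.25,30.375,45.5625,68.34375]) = 187.03125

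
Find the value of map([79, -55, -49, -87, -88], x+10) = 79+10=89, -55+10=-45, -49+10=-39, -87+10=-77, -88+10=-78
= [89, -45, -39, -77, -78]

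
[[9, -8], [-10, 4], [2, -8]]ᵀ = [[9, -10, 2], [-8, 4, -8]]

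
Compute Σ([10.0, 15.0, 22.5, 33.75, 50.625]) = 131.875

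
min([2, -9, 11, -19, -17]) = -19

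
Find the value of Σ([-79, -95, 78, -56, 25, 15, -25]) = (-79) + (-95) + 78 + (-56) + 25 + 15 + (-25)
= -137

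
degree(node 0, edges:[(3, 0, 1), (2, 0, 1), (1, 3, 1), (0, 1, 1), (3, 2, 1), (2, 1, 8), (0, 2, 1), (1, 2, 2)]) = 4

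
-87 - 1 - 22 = -110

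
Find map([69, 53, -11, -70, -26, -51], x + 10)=69+10=79, 53+10=63, -11+10=-1, -70+10=-60, -26+10=-16, -51+10=-41
= [79, 63, -1, -60, -16, -41]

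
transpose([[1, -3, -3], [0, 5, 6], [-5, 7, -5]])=[[1, 0, -5], [-3, 5, 7], [-3, 6, -5]]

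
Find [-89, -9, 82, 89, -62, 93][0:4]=[-89, -9, 82, 89]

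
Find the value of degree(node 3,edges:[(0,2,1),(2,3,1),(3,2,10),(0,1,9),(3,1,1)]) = 3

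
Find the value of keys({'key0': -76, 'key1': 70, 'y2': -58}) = ['key0', 'key1', 'y2']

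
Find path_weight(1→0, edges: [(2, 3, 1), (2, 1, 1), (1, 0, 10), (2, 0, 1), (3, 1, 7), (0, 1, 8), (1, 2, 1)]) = 10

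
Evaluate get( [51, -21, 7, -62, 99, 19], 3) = -62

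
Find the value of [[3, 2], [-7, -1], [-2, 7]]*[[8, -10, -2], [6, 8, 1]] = [[36, -14, -4], [-62, 62, 13], [26, 76, 11]]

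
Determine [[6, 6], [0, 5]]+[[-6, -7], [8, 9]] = [[0, -1], [8, 14]]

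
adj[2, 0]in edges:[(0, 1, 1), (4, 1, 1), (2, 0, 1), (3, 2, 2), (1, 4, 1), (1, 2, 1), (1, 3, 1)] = 1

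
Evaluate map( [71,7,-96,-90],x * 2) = 71*2=142, 7*2=14, -96*2=-192, -90*2=-180
= [142, 14, -192, -180]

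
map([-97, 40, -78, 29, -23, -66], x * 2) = [-194, 80, -156, 58, -46, -132]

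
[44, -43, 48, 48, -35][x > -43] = [44, 48, 48, -35]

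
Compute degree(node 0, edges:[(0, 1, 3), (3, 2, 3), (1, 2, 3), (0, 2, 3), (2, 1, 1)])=2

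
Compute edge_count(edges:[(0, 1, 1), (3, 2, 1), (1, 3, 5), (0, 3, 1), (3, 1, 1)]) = 5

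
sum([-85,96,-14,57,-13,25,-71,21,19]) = (-85) + 96 + (-14) + 57 + (-13) + 25 + (-71) + 21 + 19
= 35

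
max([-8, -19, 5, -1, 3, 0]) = 5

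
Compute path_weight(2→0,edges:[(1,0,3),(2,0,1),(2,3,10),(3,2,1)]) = w(2→0)=1
= 1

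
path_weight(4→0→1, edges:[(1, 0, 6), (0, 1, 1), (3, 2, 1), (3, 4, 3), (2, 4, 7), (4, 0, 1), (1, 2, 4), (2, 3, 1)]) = w(4→0)=1 + w(0→1)=1
= 2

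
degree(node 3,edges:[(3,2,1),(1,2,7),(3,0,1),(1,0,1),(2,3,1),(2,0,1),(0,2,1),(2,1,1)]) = 3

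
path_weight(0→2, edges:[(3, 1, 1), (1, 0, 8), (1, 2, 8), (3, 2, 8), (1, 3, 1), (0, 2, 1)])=w(0→2)=1
= 1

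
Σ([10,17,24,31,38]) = 120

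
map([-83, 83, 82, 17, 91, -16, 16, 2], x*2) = -83*2=-166, 83*2=166, 82*2=164, 17*2=34, 91*2=182, -16*2=-32, 16*2=32, 2*2=4
= [-166, 166, 164, 34, 182, -32, 32, 4]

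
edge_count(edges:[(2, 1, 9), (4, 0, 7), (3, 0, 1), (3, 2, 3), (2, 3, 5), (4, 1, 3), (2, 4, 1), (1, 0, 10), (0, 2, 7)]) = 9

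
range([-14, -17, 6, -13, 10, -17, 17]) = 34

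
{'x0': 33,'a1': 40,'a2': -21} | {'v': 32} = {'x0': 33, 'a1': 40, 'a2': -21, 'v': 32}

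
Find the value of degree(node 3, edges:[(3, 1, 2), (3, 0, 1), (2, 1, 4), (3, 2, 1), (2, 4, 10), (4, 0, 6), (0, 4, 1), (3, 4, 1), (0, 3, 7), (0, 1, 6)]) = 5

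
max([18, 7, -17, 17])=18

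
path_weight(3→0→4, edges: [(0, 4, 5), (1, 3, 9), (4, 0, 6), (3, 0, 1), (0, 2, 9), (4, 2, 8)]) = w(3→0)=1 + w(0→4)=5
= 6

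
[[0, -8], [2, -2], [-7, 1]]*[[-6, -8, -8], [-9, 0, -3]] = C[0][0] = (0)*(-6) + (-8)*(-9) = 72
C[0][1] = (0)*(-8) + (-8)*(0) = 0
C[0][2] = (0)*(-8) + (-8)*(-3) = 24
C[1][0] = (2)*(-6) + (-2)*(-9) = 6
C[1][1] = (2)*(-8) + (-2)*(0) = -16
C[1][2] = (2)*(-8) + (-2)*(-3) = -10
... (3 more cells)
= [[72, 0, 24], [6, -16, -10], [33, 56, 53]]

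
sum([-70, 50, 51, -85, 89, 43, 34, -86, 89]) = (-70) + 50 + 51 + (-85) + 89 + 43 + 34 + (-86) + 89
= 115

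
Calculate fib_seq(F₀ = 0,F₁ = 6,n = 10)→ [0, 6, 6, 12, 18, 30, 48, 78, 126, 204]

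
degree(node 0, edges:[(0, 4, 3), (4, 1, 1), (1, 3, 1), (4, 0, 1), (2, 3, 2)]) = 2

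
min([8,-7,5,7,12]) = -7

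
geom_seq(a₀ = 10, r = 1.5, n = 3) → [10.0, 15.0, 22.5]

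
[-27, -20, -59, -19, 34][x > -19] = [34]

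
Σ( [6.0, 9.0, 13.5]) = 6.0 + 9.0 + 13.5
= 28.5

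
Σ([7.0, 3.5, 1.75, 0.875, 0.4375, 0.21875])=13.78125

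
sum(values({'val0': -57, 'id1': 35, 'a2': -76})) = -98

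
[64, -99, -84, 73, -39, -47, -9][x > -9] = [64, 73]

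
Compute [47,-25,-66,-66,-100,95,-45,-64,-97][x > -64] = keep x where x > -64: 47✓, -25✓, -66✗, -66✗, -100✗, 95✓, -45✓, -64✗, -97✗
= [47, -25, 95, -45]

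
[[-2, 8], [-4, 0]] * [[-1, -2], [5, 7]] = [[42, 60], [4, 8]]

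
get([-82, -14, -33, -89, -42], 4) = -42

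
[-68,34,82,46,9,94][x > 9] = keep x where x > 9: -68✗, 34✓, 82✓, 46✓, 9✗, 94✓
= [34, 82, 46, 94]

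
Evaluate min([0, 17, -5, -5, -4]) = -5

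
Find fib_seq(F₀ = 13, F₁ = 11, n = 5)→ [13, 11, 24, 35, 59]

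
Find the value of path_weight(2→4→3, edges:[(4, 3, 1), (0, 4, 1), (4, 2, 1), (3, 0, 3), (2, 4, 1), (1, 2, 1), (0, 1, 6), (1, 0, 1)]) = 2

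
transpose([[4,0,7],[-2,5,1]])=[[4, -2], [0, 5], [7, 1]]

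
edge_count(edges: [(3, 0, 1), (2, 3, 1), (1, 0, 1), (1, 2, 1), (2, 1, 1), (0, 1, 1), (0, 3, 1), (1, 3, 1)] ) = 8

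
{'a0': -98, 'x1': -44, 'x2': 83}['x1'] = -44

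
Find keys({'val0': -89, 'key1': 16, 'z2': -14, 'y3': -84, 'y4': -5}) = ['val0', 'key1', 'z2', 'y3', 'y4']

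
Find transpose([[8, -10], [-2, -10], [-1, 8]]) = [[8, -2, -1], [-10, -10, 8]]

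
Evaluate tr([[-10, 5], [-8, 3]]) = diagonal: (-10) + 3
= -7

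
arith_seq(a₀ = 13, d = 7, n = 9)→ [13, 20, 27, 34, 41, 48, 55, 62, 69]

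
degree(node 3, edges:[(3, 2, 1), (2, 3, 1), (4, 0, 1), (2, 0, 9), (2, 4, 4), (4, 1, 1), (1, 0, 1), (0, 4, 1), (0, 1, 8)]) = 2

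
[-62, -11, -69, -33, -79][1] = -11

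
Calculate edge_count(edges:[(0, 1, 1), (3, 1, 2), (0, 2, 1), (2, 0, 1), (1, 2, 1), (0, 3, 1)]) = 6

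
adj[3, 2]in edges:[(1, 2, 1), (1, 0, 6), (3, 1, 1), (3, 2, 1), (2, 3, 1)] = 1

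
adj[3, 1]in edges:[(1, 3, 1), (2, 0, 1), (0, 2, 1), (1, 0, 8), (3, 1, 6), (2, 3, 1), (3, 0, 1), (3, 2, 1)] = 6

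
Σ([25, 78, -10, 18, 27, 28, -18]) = 148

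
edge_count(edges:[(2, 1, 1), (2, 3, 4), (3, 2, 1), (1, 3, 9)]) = 4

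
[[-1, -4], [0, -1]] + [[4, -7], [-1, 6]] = [[3, -11], [-1, 5]]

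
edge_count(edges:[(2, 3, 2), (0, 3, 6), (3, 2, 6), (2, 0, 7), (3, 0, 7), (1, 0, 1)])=6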